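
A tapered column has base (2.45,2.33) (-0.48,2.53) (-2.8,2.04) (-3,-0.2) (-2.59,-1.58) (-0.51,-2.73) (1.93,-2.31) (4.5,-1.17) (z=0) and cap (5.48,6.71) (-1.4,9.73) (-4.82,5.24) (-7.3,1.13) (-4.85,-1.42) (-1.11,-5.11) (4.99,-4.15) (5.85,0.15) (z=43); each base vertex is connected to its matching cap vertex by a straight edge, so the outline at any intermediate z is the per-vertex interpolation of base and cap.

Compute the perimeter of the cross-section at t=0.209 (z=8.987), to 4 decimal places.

Cross-section at t=0.209: each vertex is (1-t)·p0[i] + t·p1[i].
  v1: (1-0.209)·(2.45,2.33) + 0.209·(5.48,6.71) = (3.0833,3.2454)
  v2: (1-0.209)·(-0.48,2.53) + 0.209·(-1.4,9.73) = (-0.6723,4.0348)
  v3: (1-0.209)·(-2.8,2.04) + 0.209·(-4.82,5.24) = (-3.2222,2.7088)
  v4: (1-0.209)·(-3,-0.2) + 0.209·(-7.3,1.13) = (-3.8987,0.0780)
  v5: (1-0.209)·(-2.59,-1.58) + 0.209·(-4.85,-1.42) = (-3.0623,-1.5466)
  v6: (1-0.209)·(-0.51,-2.73) + 0.209·(-1.11,-5.11) = (-0.6354,-3.2274)
  v7: (1-0.209)·(1.93,-2.31) + 0.209·(4.99,-4.15) = (2.5695,-2.6946)
  v8: (1-0.209)·(4.5,-1.17) + 0.209·(5.85,0.15) = (4.7821,-0.8941)
Perimeter = Σ |v_{i+1} − v_i|:
  edge 1→2: √(-3.7556² + 0.7894²) = 3.8376 (running 3.8376)
  edge 2→3: √(-2.5499² + -1.3260²) = 2.8741 (running 6.7117)
  edge 3→4: √(-0.6765² + -2.6308²) = 2.7164 (running 9.4281)
  edge 4→5: √(0.8364² + -1.6245²) = 1.8272 (running 11.2553)
  edge 5→6: √(2.4269² + -1.6809²) = 2.9522 (running 14.2075)
  edge 6→7: √(3.2049² + 0.5329²) = 3.2489 (running 17.4564)
  edge 7→8: √(2.2126² + 1.8004²) = 2.8526 (running 20.3090)
  edge 8→1: √(-1.6989² + 4.1395²) = 4.4746 (running 24.7836)
Perimeter = 24.7836

Perimeter at t=0.209: 24.7836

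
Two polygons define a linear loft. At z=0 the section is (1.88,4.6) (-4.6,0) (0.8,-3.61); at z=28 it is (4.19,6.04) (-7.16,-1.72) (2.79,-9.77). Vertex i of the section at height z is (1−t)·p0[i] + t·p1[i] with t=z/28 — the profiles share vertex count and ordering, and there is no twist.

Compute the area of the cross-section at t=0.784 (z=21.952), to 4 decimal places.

Area at t=0.784: 68.2440

Cross-section at t=0.784: each vertex is (1-t)·p0[i] + t·p1[i].
  v1: (1-0.784)·(1.88,4.6) + 0.784·(4.19,6.04) = (3.6910,5.7290)
  v2: (1-0.784)·(-4.6,0) + 0.784·(-7.16,-1.72) = (-6.6070,-1.3485)
  v3: (1-0.784)·(0.8,-3.61) + 0.784·(2.79,-9.77) = (2.3602,-8.4394)
Shoelace sum Σ(x_i·y_{i+1} − x_{i+1}·y_i):
  i=1: 3.6910·-1.3485 − -6.6070·5.7290 = +32.8742 (running +32.8742)
  i=2: -6.6070·-8.4394 − 2.3602·-1.3485 = +58.9423 (running +91.8165)
  i=3: 2.3602·5.7290 − 3.6910·-8.4394 = +44.6716 (running +136.4881)
Area = |Σ|/2 = |136.4881|/2 = 68.2440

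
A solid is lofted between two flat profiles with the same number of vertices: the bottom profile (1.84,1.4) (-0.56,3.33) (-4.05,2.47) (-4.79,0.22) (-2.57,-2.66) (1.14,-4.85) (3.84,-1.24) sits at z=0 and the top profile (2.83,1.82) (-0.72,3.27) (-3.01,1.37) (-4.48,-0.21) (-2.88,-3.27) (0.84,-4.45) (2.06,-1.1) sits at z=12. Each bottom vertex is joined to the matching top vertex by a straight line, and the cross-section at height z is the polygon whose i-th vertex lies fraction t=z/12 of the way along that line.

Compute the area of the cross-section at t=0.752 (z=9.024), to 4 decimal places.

Area at t=0.752: 37.0951

Cross-section at t=0.752: each vertex is (1-t)·p0[i] + t·p1[i].
  v1: (1-0.752)·(1.84,1.4) + 0.752·(2.83,1.82) = (2.5845,1.7158)
  v2: (1-0.752)·(-0.56,3.33) + 0.752·(-0.72,3.27) = (-0.6803,3.2849)
  v3: (1-0.752)·(-4.05,2.47) + 0.752·(-3.01,1.37) = (-3.2679,1.6428)
  v4: (1-0.752)·(-4.79,0.22) + 0.752·(-4.48,-0.21) = (-4.5569,-0.1034)
  v5: (1-0.752)·(-2.57,-2.66) + 0.752·(-2.88,-3.27) = (-2.8031,-3.1187)
  v6: (1-0.752)·(1.14,-4.85) + 0.752·(0.84,-4.45) = (0.9144,-4.5492)
  v7: (1-0.752)·(3.84,-1.24) + 0.752·(2.06,-1.1) = (2.5014,-1.1347)
Shoelace sum Σ(x_i·y_{i+1} − x_{i+1}·y_i):
  i=1: 2.5845·3.2849 − -0.6803·1.7158 = +9.6570 (running +9.6570)
  i=2: -0.6803·1.6428 − -3.2679·3.2849 = +9.6171 (running +19.2741)
  i=3: -3.2679·-0.1034 − -4.5569·1.6428 = +7.8238 (running +27.0979)
  i=4: -4.5569·-3.1187 − -2.8031·-0.1034 = +13.9219 (running +41.0198)
  i=5: -2.8031·-4.5492 − 0.9144·-3.1187 = +15.6037 (running +56.6236)
  i=6: 0.9144·-1.1347 − 2.5014·-4.5492 = +10.3420 (running +66.9655)
  i=7: 2.5014·1.7158 − 2.5845·-1.1347 = +7.2247 (running +74.1902)
Area = |Σ|/2 = |74.1902|/2 = 37.0951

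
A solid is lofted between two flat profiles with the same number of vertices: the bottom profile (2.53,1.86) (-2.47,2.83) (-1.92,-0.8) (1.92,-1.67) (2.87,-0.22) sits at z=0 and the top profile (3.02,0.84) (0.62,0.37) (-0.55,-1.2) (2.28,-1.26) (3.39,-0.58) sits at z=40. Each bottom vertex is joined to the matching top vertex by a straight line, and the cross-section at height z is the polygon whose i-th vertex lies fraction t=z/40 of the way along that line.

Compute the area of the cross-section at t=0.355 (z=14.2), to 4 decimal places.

Area at t=0.355: 12.5105

Cross-section at t=0.355: each vertex is (1-t)·p0[i] + t·p1[i].
  v1: (1-0.355)·(2.53,1.86) + 0.355·(3.02,0.84) = (2.7039,1.4979)
  v2: (1-0.355)·(-2.47,2.83) + 0.355·(0.62,0.37) = (-1.3731,1.9567)
  v3: (1-0.355)·(-1.92,-0.8) + 0.355·(-0.55,-1.2) = (-1.4336,-0.9420)
  v4: (1-0.355)·(1.92,-1.67) + 0.355·(2.28,-1.26) = (2.0478,-1.5245)
  v5: (1-0.355)·(2.87,-0.22) + 0.355·(3.39,-0.58) = (3.0546,-0.3478)
Shoelace sum Σ(x_i·y_{i+1} − x_{i+1}·y_i):
  i=1: 2.7039·1.9567 − -1.3731·1.4979 = +7.3475 (running +7.3475)
  i=2: -1.3731·-0.9420 − -1.4336·1.9567 = +4.0986 (running +11.4461)
  i=3: -1.4336·-1.5245 − 2.0478·-0.9420 = +4.1146 (running +15.5607)
  i=4: 2.0478·-0.3478 − 3.0546·-1.5245 = +3.9444 (running +19.5051)
  i=5: 3.0546·1.4979 − 2.7039·-0.3478 = +5.5159 (running +25.0210)
Area = |Σ|/2 = |25.0210|/2 = 12.5105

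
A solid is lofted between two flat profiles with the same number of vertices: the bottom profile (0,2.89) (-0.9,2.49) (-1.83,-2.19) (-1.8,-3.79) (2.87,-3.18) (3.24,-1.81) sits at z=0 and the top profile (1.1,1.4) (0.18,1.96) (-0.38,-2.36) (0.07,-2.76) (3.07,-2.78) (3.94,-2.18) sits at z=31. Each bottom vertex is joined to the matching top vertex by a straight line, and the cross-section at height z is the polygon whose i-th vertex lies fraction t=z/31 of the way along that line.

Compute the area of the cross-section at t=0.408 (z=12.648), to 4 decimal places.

Area at t=0.408: 17.3005

Cross-section at t=0.408: each vertex is (1-t)·p0[i] + t·p1[i].
  v1: (1-0.408)·(0,2.89) + 0.408·(1.1,1.4) = (0.4488,2.2821)
  v2: (1-0.408)·(-0.9,2.49) + 0.408·(0.18,1.96) = (-0.4594,2.2738)
  v3: (1-0.408)·(-1.83,-2.19) + 0.408·(-0.38,-2.36) = (-1.2384,-2.2594)
  v4: (1-0.408)·(-1.8,-3.79) + 0.408·(0.07,-2.76) = (-1.0370,-3.3698)
  v5: (1-0.408)·(2.87,-3.18) + 0.408·(3.07,-2.78) = (2.9516,-3.0168)
  v6: (1-0.408)·(3.24,-1.81) + 0.408·(3.94,-2.18) = (3.5256,-1.9610)
Shoelace sum Σ(x_i·y_{i+1} − x_{i+1}·y_i):
  i=1: 0.4488·2.2738 − -0.4594·2.2821 = +2.0688 (running +2.0688)
  i=2: -0.4594·-2.2594 − -1.2384·2.2738 = +3.8537 (running +5.9224)
  i=3: -1.2384·-3.3698 − -1.0370·-2.2594 = +1.8301 (running +7.7525)
  i=4: -1.0370·-3.0168 − 2.9516·-3.3698 = +13.0747 (running +20.8272)
  i=5: 2.9516·-1.9610 − 3.5256·-3.0168 = +4.8481 (running +25.6753)
  i=6: 3.5256·2.2821 − 0.4488·-1.9610 = +8.9258 (running +34.6011)
Area = |Σ|/2 = |34.6011|/2 = 17.3005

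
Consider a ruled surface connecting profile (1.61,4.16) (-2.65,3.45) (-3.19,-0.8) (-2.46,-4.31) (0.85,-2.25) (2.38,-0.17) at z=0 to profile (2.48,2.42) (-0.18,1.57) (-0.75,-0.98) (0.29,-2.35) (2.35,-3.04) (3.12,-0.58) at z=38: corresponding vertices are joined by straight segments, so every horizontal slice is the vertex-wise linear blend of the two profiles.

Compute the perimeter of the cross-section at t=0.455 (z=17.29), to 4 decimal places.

Cross-section at t=0.455: each vertex is (1-t)·p0[i] + t·p1[i].
  v1: (1-0.455)·(1.61,4.16) + 0.455·(2.48,2.42) = (2.0059,3.3683)
  v2: (1-0.455)·(-2.65,3.45) + 0.455·(-0.18,1.57) = (-1.5261,2.5946)
  v3: (1-0.455)·(-3.19,-0.8) + 0.455·(-0.75,-0.98) = (-2.0798,-0.8819)
  v4: (1-0.455)·(-2.46,-4.31) + 0.455·(0.29,-2.35) = (-1.2087,-3.4182)
  v5: (1-0.455)·(0.85,-2.25) + 0.455·(2.35,-3.04) = (1.5325,-2.6094)
  v6: (1-0.455)·(2.38,-0.17) + 0.455·(3.12,-0.58) = (2.7167,-0.3565)
Perimeter = Σ |v_{i+1} − v_i|:
  edge 1→2: √(-3.5320² + -0.7737²) = 3.6157 (running 3.6157)
  edge 2→3: √(-0.5536² + -3.4765²) = 3.5203 (running 7.1361)
  edge 3→4: √(0.8710² + -2.5363²) = 2.6817 (running 9.8178)
  edge 4→5: √(2.7412² + 0.8087²) = 2.8581 (running 12.6758)
  edge 5→6: √(1.1842² + 2.2529²) = 2.5452 (running 15.2210)
  edge 6→1: √(-0.7108² + 3.7248²) = 3.7921 (running 19.0131)
Perimeter = 19.0131

Perimeter at t=0.455: 19.0131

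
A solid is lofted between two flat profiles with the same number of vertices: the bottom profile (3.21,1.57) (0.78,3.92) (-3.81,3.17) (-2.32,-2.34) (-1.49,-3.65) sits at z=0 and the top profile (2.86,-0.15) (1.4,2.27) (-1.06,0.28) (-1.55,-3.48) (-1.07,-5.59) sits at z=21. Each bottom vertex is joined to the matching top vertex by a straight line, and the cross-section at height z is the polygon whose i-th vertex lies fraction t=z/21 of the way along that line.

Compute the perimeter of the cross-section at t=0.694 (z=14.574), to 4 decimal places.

Perimeter at t=0.694: 19.5279

Cross-section at t=0.694: each vertex is (1-t)·p0[i] + t·p1[i].
  v1: (1-0.694)·(3.21,1.57) + 0.694·(2.86,-0.15) = (2.9671,0.3763)
  v2: (1-0.694)·(0.78,3.92) + 0.694·(1.4,2.27) = (1.2103,2.7749)
  v3: (1-0.694)·(-3.81,3.17) + 0.694·(-1.06,0.28) = (-1.9015,1.1643)
  v4: (1-0.694)·(-2.32,-2.34) + 0.694·(-1.55,-3.48) = (-1.7856,-3.1312)
  v5: (1-0.694)·(-1.49,-3.65) + 0.694·(-1.07,-5.59) = (-1.1985,-4.9964)
Perimeter = Σ |v_{i+1} − v_i|:
  edge 1→2: √(-1.7568² + 2.3986²) = 2.9731 (running 2.9731)
  edge 2→3: √(-3.1118² + -1.6106²) = 3.5039 (running 6.4770)
  edge 3→4: √(0.1159² + -4.2955²) = 4.2971 (running 10.7741)
  edge 4→5: √(0.5871² + -1.8652²) = 1.9554 (running 12.7295)
  edge 5→1: √(4.1656² + 5.3727²) = 6.7984 (running 19.5279)
Perimeter = 19.5279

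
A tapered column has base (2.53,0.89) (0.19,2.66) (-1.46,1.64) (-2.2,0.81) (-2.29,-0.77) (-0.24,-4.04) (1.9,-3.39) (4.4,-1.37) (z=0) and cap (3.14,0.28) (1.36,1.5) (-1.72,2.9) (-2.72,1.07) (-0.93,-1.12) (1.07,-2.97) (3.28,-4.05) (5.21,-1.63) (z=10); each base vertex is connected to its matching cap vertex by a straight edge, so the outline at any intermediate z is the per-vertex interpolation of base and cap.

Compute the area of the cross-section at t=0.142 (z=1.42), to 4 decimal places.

Cross-section at t=0.142: each vertex is (1-t)·p0[i] + t·p1[i].
  v1: (1-0.142)·(2.53,0.89) + 0.142·(3.14,0.28) = (2.6166,0.8034)
  v2: (1-0.142)·(0.19,2.66) + 0.142·(1.36,1.5) = (0.3561,2.4953)
  v3: (1-0.142)·(-1.46,1.64) + 0.142·(-1.72,2.9) = (-1.4969,1.8189)
  v4: (1-0.142)·(-2.2,0.81) + 0.142·(-2.72,1.07) = (-2.2738,0.8469)
  v5: (1-0.142)·(-2.29,-0.77) + 0.142·(-0.93,-1.12) = (-2.0969,-0.8197)
  v6: (1-0.142)·(-0.24,-4.04) + 0.142·(1.07,-2.97) = (-0.0540,-3.8881)
  v7: (1-0.142)·(1.9,-3.39) + 0.142·(3.28,-4.05) = (2.0960,-3.4837)
  v8: (1-0.142)·(4.4,-1.37) + 0.142·(5.21,-1.63) = (4.5150,-1.4069)
Shoelace sum Σ(x_i·y_{i+1} − x_{i+1}·y_i):
  i=1: 2.6166·2.4953 − 0.3561·0.8034 = +6.2431 (running +6.2431)
  i=2: 0.3561·1.8189 − -1.4969·2.4953 = +4.3830 (running +10.6261)
  i=3: -1.4969·0.8469 − -2.2738·1.8189 = +2.8682 (running +13.4943)
  i=4: -2.2738·-0.8197 − -2.0969·0.8469 = +3.6398 (running +17.1340)
  i=5: -2.0969·-3.8881 − -0.0540·-0.8197 = +8.1085 (running +25.2426)
  i=6: -0.0540·-3.4837 − 2.0960·-3.8881 = +8.3373 (running +33.5798)
  i=7: 2.0960·-1.4069 − 4.5150·-3.4837 = +12.7802 (running +46.3601)
  i=8: 4.5150·0.8034 − 2.6166·-1.4069 = +7.3087 (running +53.6687)
Area = |Σ|/2 = |53.6687|/2 = 26.8344

Area at t=0.142: 26.8344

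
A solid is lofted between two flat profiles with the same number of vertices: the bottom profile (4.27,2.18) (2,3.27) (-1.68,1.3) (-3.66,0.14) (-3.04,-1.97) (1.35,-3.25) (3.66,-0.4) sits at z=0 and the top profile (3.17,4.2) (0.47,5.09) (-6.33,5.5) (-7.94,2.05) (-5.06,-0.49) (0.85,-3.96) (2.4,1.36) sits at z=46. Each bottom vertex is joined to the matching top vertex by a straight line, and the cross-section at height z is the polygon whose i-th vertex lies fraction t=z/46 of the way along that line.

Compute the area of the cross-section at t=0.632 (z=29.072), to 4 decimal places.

Cross-section at t=0.632: each vertex is (1-t)·p0[i] + t·p1[i].
  v1: (1-0.632)·(4.27,2.18) + 0.632·(3.17,4.2) = (3.5748,3.4566)
  v2: (1-0.632)·(2,3.27) + 0.632·(0.47,5.09) = (1.0330,4.4202)
  v3: (1-0.632)·(-1.68,1.3) + 0.632·(-6.33,5.5) = (-4.6188,3.9544)
  v4: (1-0.632)·(-3.66,0.14) + 0.632·(-7.94,2.05) = (-6.3650,1.3471)
  v5: (1-0.632)·(-3.04,-1.97) + 0.632·(-5.06,-0.49) = (-4.3166,-1.0346)
  v6: (1-0.632)·(1.35,-3.25) + 0.632·(0.85,-3.96) = (1.0340,-3.6987)
  v7: (1-0.632)·(3.66,-0.4) + 0.632·(2.4,1.36) = (2.8637,0.7123)
Shoelace sum Σ(x_i·y_{i+1} − x_{i+1}·y_i):
  i=1: 3.5748·4.4202 − 1.0330·3.4566 = +12.2306 (running +12.2306)
  i=2: 1.0330·3.9544 − -4.6188·4.4202 = +24.5013 (running +36.7319)
  i=3: -4.6188·1.3471 − -6.3650·3.9544 = +18.9475 (running +55.6794)
  i=4: -6.3650·-1.0346 − -4.3166·1.3471 = +12.4005 (running +68.0799)
  i=5: -4.3166·-3.6987 − 1.0340·-1.0346 = +17.0359 (running +85.1157)
  i=6: 1.0340·0.7123 − 2.8637·-3.6987 = +11.3285 (running +96.4442)
  i=7: 2.8637·3.4566 − 3.5748·0.7123 = +7.3523 (running +103.7965)
Area = |Σ|/2 = |103.7965|/2 = 51.8983

Area at t=0.632: 51.8983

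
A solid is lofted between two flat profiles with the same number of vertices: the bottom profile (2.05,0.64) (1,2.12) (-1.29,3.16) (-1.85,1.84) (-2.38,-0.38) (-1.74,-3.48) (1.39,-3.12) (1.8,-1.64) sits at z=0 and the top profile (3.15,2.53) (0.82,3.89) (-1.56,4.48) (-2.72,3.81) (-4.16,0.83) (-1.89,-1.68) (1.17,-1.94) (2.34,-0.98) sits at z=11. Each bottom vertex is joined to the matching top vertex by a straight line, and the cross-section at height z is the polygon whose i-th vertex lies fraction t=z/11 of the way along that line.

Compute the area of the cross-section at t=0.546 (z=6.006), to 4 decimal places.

Cross-section at t=0.546: each vertex is (1-t)·p0[i] + t·p1[i].
  v1: (1-0.546)·(2.05,0.64) + 0.546·(3.15,2.53) = (2.6506,1.6719)
  v2: (1-0.546)·(1,2.12) + 0.546·(0.82,3.89) = (0.9017,3.0864)
  v3: (1-0.546)·(-1.29,3.16) + 0.546·(-1.56,4.48) = (-1.4374,3.8807)
  v4: (1-0.546)·(-1.85,1.84) + 0.546·(-2.72,3.81) = (-2.3250,2.9156)
  v5: (1-0.546)·(-2.38,-0.38) + 0.546·(-4.16,0.83) = (-3.3519,0.2807)
  v6: (1-0.546)·(-1.74,-3.48) + 0.546·(-1.89,-1.68) = (-1.8219,-2.4972)
  v7: (1-0.546)·(1.39,-3.12) + 0.546·(1.17,-1.94) = (1.2699,-2.4757)
  v8: (1-0.546)·(1.8,-1.64) + 0.546·(2.34,-0.98) = (2.0948,-1.2796)
Shoelace sum Σ(x_i·y_{i+1} − x_{i+1}·y_i):
  i=1: 2.6506·3.0864 − 0.9017·1.6719 = +6.6732 (running +6.6732)
  i=2: 0.9017·3.8807 − -1.4374·3.0864 = +7.9358 (running +14.6090)
  i=3: -1.4374·2.9156 − -2.3250·3.8807 = +4.8318 (running +19.4408)
  i=4: -2.3250·0.2807 − -3.3519·2.9156 = +9.1203 (running +28.5611)
  i=5: -3.3519·-2.4972 − -1.8219·0.2807 = +8.8816 (running +37.4427)
  i=6: -1.8219·-2.4757 − 1.2699·-2.4972 = +7.6817 (running +45.1244)
  i=7: 1.2699·-1.2796 − 2.0948·-2.4757 = +3.5612 (running +48.6857)
  i=8: 2.0948·1.6719 − 2.6506·-1.2796 = +6.8943 (running +55.5799)
Area = |Σ|/2 = |55.5799|/2 = 27.7900

Area at t=0.546: 27.7900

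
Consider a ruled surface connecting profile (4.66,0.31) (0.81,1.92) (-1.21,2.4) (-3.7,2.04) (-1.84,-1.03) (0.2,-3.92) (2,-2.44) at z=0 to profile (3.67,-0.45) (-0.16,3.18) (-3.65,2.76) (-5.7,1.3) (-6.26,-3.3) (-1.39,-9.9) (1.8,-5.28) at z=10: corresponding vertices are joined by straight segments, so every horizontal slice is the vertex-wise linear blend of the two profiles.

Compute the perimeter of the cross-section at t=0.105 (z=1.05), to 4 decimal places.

Perimeter at t=0.105: 23.1787

Cross-section at t=0.105: each vertex is (1-t)·p0[i] + t·p1[i].
  v1: (1-0.105)·(4.66,0.31) + 0.105·(3.67,-0.45) = (4.5560,0.2302)
  v2: (1-0.105)·(0.81,1.92) + 0.105·(-0.16,3.18) = (0.7082,2.0523)
  v3: (1-0.105)·(-1.21,2.4) + 0.105·(-3.65,2.76) = (-1.4662,2.4378)
  v4: (1-0.105)·(-3.7,2.04) + 0.105·(-5.7,1.3) = (-3.9100,1.9623)
  v5: (1-0.105)·(-1.84,-1.03) + 0.105·(-6.26,-3.3) = (-2.3041,-1.2684)
  v6: (1-0.105)·(0.2,-3.92) + 0.105·(-1.39,-9.9) = (0.0331,-4.5479)
  v7: (1-0.105)·(2,-2.44) + 0.105·(1.8,-5.28) = (1.9790,-2.7382)
Perimeter = Σ |v_{i+1} − v_i|:
  edge 1→2: √(-3.8479² + 1.8221²) = 4.2575 (running 4.2575)
  edge 2→3: √(-2.1744² + 0.3855²) = 2.2083 (running 6.4658)
  edge 3→4: √(-2.4438² + -0.4755²) = 2.4896 (running 8.9554)
  edge 4→5: √(1.6059² + -3.2307²) = 3.6078 (running 12.5632)
  edge 5→6: √(2.3372² + -3.2796²) = 4.0271 (running 16.5903)
  edge 6→7: √(1.9460² + 1.8097²) = 2.6574 (running 19.2477)
  edge 7→1: √(2.5770² + 2.9684²) = 3.9310 (running 23.1787)
Perimeter = 23.1787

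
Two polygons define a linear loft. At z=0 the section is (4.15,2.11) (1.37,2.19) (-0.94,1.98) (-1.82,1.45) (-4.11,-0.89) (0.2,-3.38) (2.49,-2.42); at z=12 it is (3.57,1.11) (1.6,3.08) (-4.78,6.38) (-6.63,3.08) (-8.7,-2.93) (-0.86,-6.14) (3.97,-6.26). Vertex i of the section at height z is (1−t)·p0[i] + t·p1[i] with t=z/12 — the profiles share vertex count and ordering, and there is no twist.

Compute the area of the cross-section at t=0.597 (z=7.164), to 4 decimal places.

Area at t=0.597: 69.8194

Cross-section at t=0.597: each vertex is (1-t)·p0[i] + t·p1[i].
  v1: (1-0.597)·(4.15,2.11) + 0.597·(3.57,1.11) = (3.8037,1.5130)
  v2: (1-0.597)·(1.37,2.19) + 0.597·(1.6,3.08) = (1.5073,2.7213)
  v3: (1-0.597)·(-0.94,1.98) + 0.597·(-4.78,6.38) = (-3.2325,4.6068)
  v4: (1-0.597)·(-1.82,1.45) + 0.597·(-6.63,3.08) = (-4.6916,2.4231)
  v5: (1-0.597)·(-4.11,-0.89) + 0.597·(-8.7,-2.93) = (-6.8502,-2.1079)
  v6: (1-0.597)·(0.2,-3.38) + 0.597·(-0.86,-6.14) = (-0.4328,-5.0277)
  v7: (1-0.597)·(2.49,-2.42) + 0.597·(3.97,-6.26) = (3.3736,-4.7125)
Shoelace sum Σ(x_i·y_{i+1} − x_{i+1}·y_i):
  i=1: 3.8037·2.7213 − 1.5073·1.5130 = +8.0707 (running +8.0707)
  i=2: 1.5073·4.6068 − -3.2325·2.7213 = +15.7405 (running +23.8112)
  i=3: -3.2325·2.4231 − -4.6916·4.6068 = +13.7805 (running +37.5917)
  i=4: -4.6916·-2.1079 − -6.8502·2.4231 = +26.4881 (running +64.0798)
  i=5: -6.8502·-5.0277 − -0.4328·-2.1079 = +33.5287 (running +97.6085)
  i=6: -0.4328·-4.7125 − 3.3736·-5.0277 = +19.0010 (running +116.6095)
  i=7: 3.3736·1.5130 − 3.8037·-4.7125 = +23.0292 (running +139.6387)
Area = |Σ|/2 = |139.6387|/2 = 69.8194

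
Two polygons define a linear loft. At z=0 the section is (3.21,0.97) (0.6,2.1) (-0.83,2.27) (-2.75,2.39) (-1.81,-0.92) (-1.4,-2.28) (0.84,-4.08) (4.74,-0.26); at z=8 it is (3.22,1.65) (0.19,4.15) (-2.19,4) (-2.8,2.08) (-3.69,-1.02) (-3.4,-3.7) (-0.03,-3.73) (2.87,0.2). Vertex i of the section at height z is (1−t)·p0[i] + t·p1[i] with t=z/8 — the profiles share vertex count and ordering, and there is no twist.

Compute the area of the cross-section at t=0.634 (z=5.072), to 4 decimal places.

Cross-section at t=0.634: each vertex is (1-t)·p0[i] + t·p1[i].
  v1: (1-0.634)·(3.21,0.97) + 0.634·(3.22,1.65) = (3.2163,1.4011)
  v2: (1-0.634)·(0.6,2.1) + 0.634·(0.19,4.15) = (0.3401,3.3997)
  v3: (1-0.634)·(-0.83,2.27) + 0.634·(-2.19,4) = (-1.6922,3.3668)
  v4: (1-0.634)·(-2.75,2.39) + 0.634·(-2.8,2.08) = (-2.7817,2.1935)
  v5: (1-0.634)·(-1.81,-0.92) + 0.634·(-3.69,-1.02) = (-3.0019,-0.9834)
  v6: (1-0.634)·(-1.4,-2.28) + 0.634·(-3.4,-3.7) = (-2.6680,-3.1803)
  v7: (1-0.634)·(0.84,-4.08) + 0.634·(-0.03,-3.73) = (0.2884,-3.8581)
  v8: (1-0.634)·(4.74,-0.26) + 0.634·(2.87,0.2) = (3.5544,0.0316)
Shoelace sum Σ(x_i·y_{i+1} − x_{i+1}·y_i):
  i=1: 3.2163·3.3997 − 0.3401·1.4011 = +10.4581 (running +10.4581)
  i=2: 0.3401·3.3668 − -1.6922·3.3997 = +6.8980 (running +17.3562)
  i=3: -1.6922·2.1935 − -2.7817·3.3668 = +5.6536 (running +23.0098)
  i=4: -2.7817·-0.9834 − -3.0019·2.1935 = +9.3201 (running +32.3299)
  i=5: -3.0019·-3.1803 − -2.6680·-0.9834 = +6.9232 (running +39.2531)
  i=6: -2.6680·-3.8581 − 0.2884·-3.1803 = +11.2107 (running +50.4638)
  i=7: 0.2884·0.0316 − 3.5544·-3.8581 = +13.7224 (running +64.1862)
  i=8: 3.5544·1.4011 − 3.2163·0.0316 = +4.8784 (running +69.0646)
Area = |Σ|/2 = |69.0646|/2 = 34.5323

Area at t=0.634: 34.5323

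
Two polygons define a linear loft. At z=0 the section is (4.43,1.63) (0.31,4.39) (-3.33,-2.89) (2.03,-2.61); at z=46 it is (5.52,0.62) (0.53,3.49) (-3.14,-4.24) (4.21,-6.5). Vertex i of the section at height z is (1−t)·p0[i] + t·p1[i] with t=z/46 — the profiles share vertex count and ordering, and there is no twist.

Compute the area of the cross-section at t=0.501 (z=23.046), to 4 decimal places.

Cross-section at t=0.501: each vertex is (1-t)·p0[i] + t·p1[i].
  v1: (1-0.501)·(4.43,1.63) + 0.501·(5.52,0.62) = (4.9761,1.1240)
  v2: (1-0.501)·(0.31,4.39) + 0.501·(0.53,3.49) = (0.4202,3.9391)
  v3: (1-0.501)·(-3.33,-2.89) + 0.501·(-3.14,-4.24) = (-3.2348,-3.5663)
  v4: (1-0.501)·(2.03,-2.61) + 0.501·(4.21,-6.5) = (3.1222,-4.5589)
Shoelace sum Σ(x_i·y_{i+1} − x_{i+1}·y_i):
  i=1: 4.9761·3.9391 − 0.4202·1.1240 = +19.1290 (running +19.1290)
  i=2: 0.4202·-3.5663 − -3.2348·3.9391 = +11.2436 (running +30.3726)
  i=3: -3.2348·-4.5589 − 3.1222·-3.5663 = +25.8819 (running +56.2545)
  i=4: 3.1222·1.1240 − 4.9761·-4.5589 = +26.1947 (running +82.4493)
Area = |Σ|/2 = |82.4493|/2 = 41.2246

Area at t=0.501: 41.2246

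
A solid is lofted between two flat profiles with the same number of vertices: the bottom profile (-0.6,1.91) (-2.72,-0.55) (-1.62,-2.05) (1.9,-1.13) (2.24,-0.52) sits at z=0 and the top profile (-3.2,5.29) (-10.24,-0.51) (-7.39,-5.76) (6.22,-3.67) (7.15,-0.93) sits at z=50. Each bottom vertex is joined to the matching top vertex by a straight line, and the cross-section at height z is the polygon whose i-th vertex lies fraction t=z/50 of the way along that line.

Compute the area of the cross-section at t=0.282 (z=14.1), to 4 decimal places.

Cross-section at t=0.282: each vertex is (1-t)·p0[i] + t·p1[i].
  v1: (1-0.282)·(-0.6,1.91) + 0.282·(-3.2,5.29) = (-1.3332,2.8632)
  v2: (1-0.282)·(-2.72,-0.55) + 0.282·(-10.24,-0.51) = (-4.8406,-0.5387)
  v3: (1-0.282)·(-1.62,-2.05) + 0.282·(-7.39,-5.76) = (-3.2471,-3.0962)
  v4: (1-0.282)·(1.9,-1.13) + 0.282·(6.22,-3.67) = (3.1182,-1.8463)
  v5: (1-0.282)·(2.24,-0.52) + 0.282·(7.15,-0.93) = (3.6246,-0.6356)
Shoelace sum Σ(x_i·y_{i+1} − x_{i+1}·y_i):
  i=1: -1.3332·-0.5387 − -4.8406·2.8632 = +14.5777 (running +14.5777)
  i=2: -4.8406·-3.0962 − -3.2471·-0.5387 = +13.2384 (running +27.8161)
  i=3: -3.2471·-1.8463 − 3.1182·-3.0962 = +15.6499 (running +43.4660)
  i=4: 3.1182·-0.6356 − 3.6246·-1.8463 = +4.7100 (running +48.1761)
  i=5: 3.6246·2.8632 − -1.3332·-0.6356 = +9.5305 (running +57.7065)
Area = |Σ|/2 = |57.7065|/2 = 28.8533

Area at t=0.282: 28.8533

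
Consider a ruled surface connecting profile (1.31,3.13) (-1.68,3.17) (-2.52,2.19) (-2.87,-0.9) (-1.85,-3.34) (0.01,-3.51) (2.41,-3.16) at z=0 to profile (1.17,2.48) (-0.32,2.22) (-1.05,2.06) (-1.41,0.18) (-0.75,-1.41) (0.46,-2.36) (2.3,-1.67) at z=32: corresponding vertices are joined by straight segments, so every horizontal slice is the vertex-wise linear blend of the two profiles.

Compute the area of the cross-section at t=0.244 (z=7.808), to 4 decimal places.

Area at t=0.244: 23.8317

Cross-section at t=0.244: each vertex is (1-t)·p0[i] + t·p1[i].
  v1: (1-0.244)·(1.31,3.13) + 0.244·(1.17,2.48) = (1.2758,2.9714)
  v2: (1-0.244)·(-1.68,3.17) + 0.244·(-0.32,2.22) = (-1.3482,2.9382)
  v3: (1-0.244)·(-2.52,2.19) + 0.244·(-1.05,2.06) = (-2.1613,2.1583)
  v4: (1-0.244)·(-2.87,-0.9) + 0.244·(-1.41,0.18) = (-2.5138,-0.6365)
  v5: (1-0.244)·(-1.85,-3.34) + 0.244·(-0.75,-1.41) = (-1.5816,-2.8691)
  v6: (1-0.244)·(0.01,-3.51) + 0.244·(0.46,-2.36) = (0.1198,-3.2294)
  v7: (1-0.244)·(2.41,-3.16) + 0.244·(2.3,-1.67) = (2.3832,-2.7964)
Shoelace sum Σ(x_i·y_{i+1} − x_{i+1}·y_i):
  i=1: 1.2758·2.9382 − -1.3482·2.9714 = +7.7546 (running +7.7546)
  i=2: -1.3482·2.1583 − -2.1613·2.9382 = +3.4407 (running +11.1953)
  i=3: -2.1613·-0.6365 − -2.5138·2.1583 = +6.8010 (running +17.9963)
  i=4: -2.5138·-2.8691 − -1.5816·-0.6365 = +6.2055 (running +24.2018)
  i=5: -1.5816·-3.2294 − 0.1198·-2.8691 = +5.4513 (running +29.6532)
  i=6: 0.1198·-2.7964 − 2.3832·-3.2294 = +7.3612 (running +37.0143)
  i=7: 2.3832·2.9714 − 1.2758·-2.7964 = +10.6491 (running +47.6635)
Area = |Σ|/2 = |47.6635|/2 = 23.8317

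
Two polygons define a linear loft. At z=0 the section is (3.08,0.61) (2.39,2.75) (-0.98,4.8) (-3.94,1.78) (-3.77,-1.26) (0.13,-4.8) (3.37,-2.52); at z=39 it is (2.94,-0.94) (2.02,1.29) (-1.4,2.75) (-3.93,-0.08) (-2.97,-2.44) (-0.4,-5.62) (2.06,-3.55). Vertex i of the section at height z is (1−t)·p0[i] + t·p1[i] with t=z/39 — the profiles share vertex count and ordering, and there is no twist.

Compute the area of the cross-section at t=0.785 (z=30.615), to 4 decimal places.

Cross-section at t=0.785: each vertex is (1-t)·p0[i] + t·p1[i].
  v1: (1-0.785)·(3.08,0.61) + 0.785·(2.94,-0.94) = (2.9701,-0.6068)
  v2: (1-0.785)·(2.39,2.75) + 0.785·(2.02,1.29) = (2.0995,1.6039)
  v3: (1-0.785)·(-0.98,4.8) + 0.785·(-1.4,2.75) = (-1.3097,3.1907)
  v4: (1-0.785)·(-3.94,1.78) + 0.785·(-3.93,-0.08) = (-3.9322,0.3199)
  v5: (1-0.785)·(-3.77,-1.26) + 0.785·(-2.97,-2.44) = (-3.1420,-2.1863)
  v6: (1-0.785)·(0.13,-4.8) + 0.785·(-0.4,-5.62) = (-0.2861,-5.4437)
  v7: (1-0.785)·(3.37,-2.52) + 0.785·(2.06,-3.55) = (2.3417,-3.3285)
Shoelace sum Σ(x_i·y_{i+1} − x_{i+1}·y_i):
  i=1: 2.9701·1.6039 − 2.0995·-0.6068 = +6.0376 (running +6.0376)
  i=2: 2.0995·3.1907 − -1.3097·1.6039 = +8.7998 (running +14.8374)
  i=3: -1.3097·0.3199 − -3.9322·3.1907 = +12.1275 (running +26.9649)
  i=4: -3.9322·-2.1863 − -3.1420·0.3199 = +9.6020 (running +36.5669)
  i=5: -3.1420·-5.4437 − -0.2861·-2.1863 = +16.4787 (running +53.0456)
  i=6: -0.2861·-3.3285 − 2.3417·-5.4437 = +13.6994 (running +66.7450)
  i=7: 2.3417·-0.6068 − 2.9701·-3.3285 = +8.4653 (running +75.2103)
Area = |Σ|/2 = |75.2103|/2 = 37.6052

Area at t=0.785: 37.6052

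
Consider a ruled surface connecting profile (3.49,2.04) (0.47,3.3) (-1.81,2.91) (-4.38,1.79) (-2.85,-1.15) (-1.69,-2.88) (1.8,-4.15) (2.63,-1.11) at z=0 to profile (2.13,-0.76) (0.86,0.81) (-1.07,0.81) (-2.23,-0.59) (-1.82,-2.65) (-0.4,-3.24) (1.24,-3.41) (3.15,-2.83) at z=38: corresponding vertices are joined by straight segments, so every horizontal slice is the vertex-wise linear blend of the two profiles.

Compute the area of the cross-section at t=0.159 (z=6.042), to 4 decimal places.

Area at t=0.159: 33.3124

Cross-section at t=0.159: each vertex is (1-t)·p0[i] + t·p1[i].
  v1: (1-0.159)·(3.49,2.04) + 0.159·(2.13,-0.76) = (3.2738,1.5948)
  v2: (1-0.159)·(0.47,3.3) + 0.159·(0.86,0.81) = (0.5320,2.9041)
  v3: (1-0.159)·(-1.81,2.91) + 0.159·(-1.07,0.81) = (-1.6923,2.5761)
  v4: (1-0.159)·(-4.38,1.79) + 0.159·(-2.23,-0.59) = (-4.0381,1.4116)
  v5: (1-0.159)·(-2.85,-1.15) + 0.159·(-1.82,-2.65) = (-2.6862,-1.3885)
  v6: (1-0.159)·(-1.69,-2.88) + 0.159·(-0.4,-3.24) = (-1.4849,-2.9372)
  v7: (1-0.159)·(1.8,-4.15) + 0.159·(1.24,-3.41) = (1.7110,-4.0323)
  v8: (1-0.159)·(2.63,-1.11) + 0.159·(3.15,-2.83) = (2.7127,-1.3835)
Shoelace sum Σ(x_i·y_{i+1} − x_{i+1}·y_i):
  i=1: 3.2738·2.9041 − 0.5320·1.5948 = +8.6588 (running +8.6588)
  i=2: 0.5320·2.5761 − -1.6923·2.9041 = +6.2852 (running +14.9441)
  i=3: -1.6923·1.4116 − -4.0381·2.5761 = +8.0138 (running +22.9579)
  i=4: -4.0381·-1.3885 − -2.6862·1.4116 = +9.3988 (running +32.3567)
  i=5: -2.6862·-2.9372 − -1.4849·-1.3885 = +5.8283 (running +38.1850)
  i=6: -1.4849·-4.0323 − 1.7110·-2.9372 = +11.0131 (running +49.1981)
  i=7: 1.7110·-1.3835 − 2.7127·-4.0323 = +8.5714 (running +57.7695)
  i=8: 2.7127·1.5948 − 3.2738·-1.3835 = +8.8554 (running +66.6248)
Area = |Σ|/2 = |66.6248|/2 = 33.3124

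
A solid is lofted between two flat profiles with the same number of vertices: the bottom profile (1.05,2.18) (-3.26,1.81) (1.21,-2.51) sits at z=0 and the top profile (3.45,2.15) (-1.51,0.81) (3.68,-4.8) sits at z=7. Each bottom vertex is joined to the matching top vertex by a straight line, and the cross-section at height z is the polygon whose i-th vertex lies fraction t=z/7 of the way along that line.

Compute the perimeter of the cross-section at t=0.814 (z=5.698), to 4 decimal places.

Cross-section at t=0.814: each vertex is (1-t)·p0[i] + t·p1[i].
  v1: (1-0.814)·(1.05,2.18) + 0.814·(3.45,2.15) = (3.0036,2.1556)
  v2: (1-0.814)·(-3.26,1.81) + 0.814·(-1.51,0.81) = (-1.8355,0.9960)
  v3: (1-0.814)·(1.21,-2.51) + 0.814·(3.68,-4.8) = (3.2206,-4.3741)
Perimeter = Σ |v_{i+1} − v_i|:
  edge 1→2: √(-4.8391² + -1.1596²) = 4.9761 (running 4.9761)
  edge 2→3: √(5.0561² + -5.3701²) = 7.3757 (running 12.3518)
  edge 3→1: √(-0.2170² + 6.5296²) = 6.5332 (running 18.8851)
Perimeter = 18.8851

Perimeter at t=0.814: 18.8851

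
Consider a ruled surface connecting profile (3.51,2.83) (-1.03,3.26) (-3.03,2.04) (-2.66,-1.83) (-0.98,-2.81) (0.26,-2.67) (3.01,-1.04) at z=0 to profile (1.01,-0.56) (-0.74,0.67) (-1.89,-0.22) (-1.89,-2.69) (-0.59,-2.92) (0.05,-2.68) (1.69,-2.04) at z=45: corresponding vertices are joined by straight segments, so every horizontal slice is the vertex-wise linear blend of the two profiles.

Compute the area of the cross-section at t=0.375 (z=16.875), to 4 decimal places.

Area at t=0.375: 21.1760

Cross-section at t=0.375: each vertex is (1-t)·p0[i] + t·p1[i].
  v1: (1-0.375)·(3.51,2.83) + 0.375·(1.01,-0.56) = (2.5725,1.5588)
  v2: (1-0.375)·(-1.03,3.26) + 0.375·(-0.74,0.67) = (-0.9213,2.2887)
  v3: (1-0.375)·(-3.03,2.04) + 0.375·(-1.89,-0.22) = (-2.6025,1.1925)
  v4: (1-0.375)·(-2.66,-1.83) + 0.375·(-1.89,-2.69) = (-2.3712,-2.1525)
  v5: (1-0.375)·(-0.98,-2.81) + 0.375·(-0.59,-2.92) = (-0.8337,-2.8513)
  v6: (1-0.375)·(0.26,-2.67) + 0.375·(0.05,-2.68) = (0.1813,-2.6738)
  v7: (1-0.375)·(3.01,-1.04) + 0.375·(1.69,-2.04) = (2.5150,-1.4150)
Shoelace sum Σ(x_i·y_{i+1} − x_{i+1}·y_i):
  i=1: 2.5725·2.2887 − -0.9213·1.5588 = +7.3238 (running +7.3238)
  i=2: -0.9213·1.1925 − -2.6025·2.2887 = +4.8579 (running +12.1817)
  i=3: -2.6025·-2.1525 − -2.3712·1.1925 = +8.4296 (running +20.6113)
  i=4: -2.3712·-2.8513 − -0.8337·-2.1525 = +4.9664 (running +25.5777)
  i=5: -0.8337·-2.6738 − 0.1813·-2.8513 = +2.7460 (running +28.3237)
  i=6: 0.1813·-1.4150 − 2.5150·-2.6738 = +6.4680 (running +34.7917)
  i=7: 2.5150·1.5588 − 2.5725·-1.4150 = +7.5603 (running +42.3520)
Area = |Σ|/2 = |42.3520|/2 = 21.1760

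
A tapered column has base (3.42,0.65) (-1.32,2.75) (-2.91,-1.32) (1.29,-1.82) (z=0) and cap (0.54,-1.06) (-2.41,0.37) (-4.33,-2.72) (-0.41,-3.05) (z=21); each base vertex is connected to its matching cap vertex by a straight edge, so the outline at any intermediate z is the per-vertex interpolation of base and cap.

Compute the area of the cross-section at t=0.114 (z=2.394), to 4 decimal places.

Area at t=0.114: 16.1372

Cross-section at t=0.114: each vertex is (1-t)·p0[i] + t·p1[i].
  v1: (1-0.114)·(3.42,0.65) + 0.114·(0.54,-1.06) = (3.0917,0.4551)
  v2: (1-0.114)·(-1.32,2.75) + 0.114·(-2.41,0.37) = (-1.4443,2.4787)
  v3: (1-0.114)·(-2.91,-1.32) + 0.114·(-4.33,-2.72) = (-3.0719,-1.4796)
  v4: (1-0.114)·(1.29,-1.82) + 0.114·(-0.41,-3.05) = (1.0962,-1.9602)
Shoelace sum Σ(x_i·y_{i+1} − x_{i+1}·y_i):
  i=1: 3.0917·2.4787 − -1.4443·0.4551 = +8.3205 (running +8.3205)
  i=2: -1.4443·-1.4796 − -3.0719·2.4787 = +9.7511 (running +18.0716)
  i=3: -3.0719·-1.9602 − 1.0962·-1.4796 = +7.6435 (running +25.7151)
  i=4: 1.0962·0.4551 − 3.0917·-1.9602 = +6.5592 (running +32.2744)
Area = |Σ|/2 = |32.2744|/2 = 16.1372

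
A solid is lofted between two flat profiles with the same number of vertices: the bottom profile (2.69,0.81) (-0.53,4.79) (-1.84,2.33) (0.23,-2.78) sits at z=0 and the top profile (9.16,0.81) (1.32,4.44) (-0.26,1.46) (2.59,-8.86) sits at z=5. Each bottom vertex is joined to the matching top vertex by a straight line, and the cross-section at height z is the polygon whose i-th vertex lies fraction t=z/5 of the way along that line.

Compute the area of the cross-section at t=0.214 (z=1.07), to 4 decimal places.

Area at t=0.214: 23.9462

Cross-section at t=0.214: each vertex is (1-t)·p0[i] + t·p1[i].
  v1: (1-0.214)·(2.69,0.81) + 0.214·(9.16,0.81) = (4.0746,0.8100)
  v2: (1-0.214)·(-0.53,4.79) + 0.214·(1.32,4.44) = (-0.1341,4.7151)
  v3: (1-0.214)·(-1.84,2.33) + 0.214·(-0.26,1.46) = (-1.5019,2.1438)
  v4: (1-0.214)·(0.23,-2.78) + 0.214·(2.59,-8.86) = (0.7350,-4.0811)
Shoelace sum Σ(x_i·y_{i+1} − x_{i+1}·y_i):
  i=1: 4.0746·4.7151 − -0.1341·0.8100 = +19.3207 (running +19.3207)
  i=2: -0.1341·2.1438 − -1.5019·4.7151 = +6.7940 (running +26.1147)
  i=3: -1.5019·-4.0811 − 0.7350·2.1438 = +4.5536 (running +30.6683)
  i=4: 0.7350·0.8100 − 4.0746·-4.0811 = +17.2242 (running +47.8925)
Area = |Σ|/2 = |47.8925|/2 = 23.9462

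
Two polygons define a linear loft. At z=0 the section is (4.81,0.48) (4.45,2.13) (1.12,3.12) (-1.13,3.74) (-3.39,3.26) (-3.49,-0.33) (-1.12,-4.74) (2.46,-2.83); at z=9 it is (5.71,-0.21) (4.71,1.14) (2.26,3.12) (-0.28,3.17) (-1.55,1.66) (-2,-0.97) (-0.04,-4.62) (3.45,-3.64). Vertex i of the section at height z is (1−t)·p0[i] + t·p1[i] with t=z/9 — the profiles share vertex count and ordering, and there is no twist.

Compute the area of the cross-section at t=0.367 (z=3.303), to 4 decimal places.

Cross-section at t=0.367: each vertex is (1-t)·p0[i] + t·p1[i].
  v1: (1-0.367)·(4.81,0.48) + 0.367·(5.71,-0.21) = (5.1403,0.2268)
  v2: (1-0.367)·(4.45,2.13) + 0.367·(4.71,1.14) = (4.5454,1.7667)
  v3: (1-0.367)·(1.12,3.12) + 0.367·(2.26,3.12) = (1.5384,3.1200)
  v4: (1-0.367)·(-1.13,3.74) + 0.367·(-0.28,3.17) = (-0.8180,3.5308)
  v5: (1-0.367)·(-3.39,3.26) + 0.367·(-1.55,1.66) = (-2.7147,2.6728)
  v6: (1-0.367)·(-3.49,-0.33) + 0.367·(-2,-0.97) = (-2.9432,-0.5649)
  v7: (1-0.367)·(-1.12,-4.74) + 0.367·(-0.04,-4.62) = (-0.7236,-4.6960)
  v8: (1-0.367)·(2.46,-2.83) + 0.367·(3.45,-3.64) = (2.8233,-3.1273)
Shoelace sum Σ(x_i·y_{i+1} − x_{i+1}·y_i):
  i=1: 5.1403·1.7667 − 4.5454·0.2268 = +8.0504 (running +8.0504)
  i=2: 4.5454·3.1200 − 1.5384·1.7667 = +11.4639 (running +19.5143)
  i=3: 1.5384·3.5308 − -0.8180·3.1200 = +7.9840 (running +27.4984)
  i=4: -0.8180·2.6728 − -2.7147·3.5308 = +7.3987 (running +34.8971)
  i=5: -2.7147·-0.5649 − -2.9432·2.6728 = +9.4000 (running +44.2971)
  i=6: -2.9432·-4.6960 − -0.7236·-0.5649 = +13.4122 (running +57.7093)
  i=7: -0.7236·-3.1273 − 2.8233·-4.6960 = +15.5213 (running +73.2306)
  i=8: 2.8233·0.2268 − 5.1403·-3.1273 = +16.7154 (running +89.9459)
Area = |Σ|/2 = |89.9459|/2 = 44.9730

Area at t=0.367: 44.9730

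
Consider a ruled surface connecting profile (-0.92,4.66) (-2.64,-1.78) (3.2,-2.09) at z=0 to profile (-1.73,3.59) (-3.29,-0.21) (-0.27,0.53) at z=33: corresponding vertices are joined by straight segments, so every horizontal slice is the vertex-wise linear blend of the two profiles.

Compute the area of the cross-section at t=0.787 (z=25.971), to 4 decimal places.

Area at t=0.787: 7.4857

Cross-section at t=0.787: each vertex is (1-t)·p0[i] + t·p1[i].
  v1: (1-0.787)·(-0.92,4.66) + 0.787·(-1.73,3.59) = (-1.5575,3.8179)
  v2: (1-0.787)·(-2.64,-1.78) + 0.787·(-3.29,-0.21) = (-3.1516,-0.5444)
  v3: (1-0.787)·(3.2,-2.09) + 0.787·(-0.27,0.53) = (0.4691,-0.0281)
Shoelace sum Σ(x_i·y_{i+1} − x_{i+1}·y_i):
  i=1: -1.5575·-0.5444 − -3.1516·3.8179 = +12.8802 (running +12.8802)
  i=2: -3.1516·-0.0281 − 0.4691·-0.5444 = +0.3438 (running +13.2241)
  i=3: 0.4691·3.8179 − -1.5575·-0.0281 = +1.7473 (running +14.9714)
Area = |Σ|/2 = |14.9714|/2 = 7.4857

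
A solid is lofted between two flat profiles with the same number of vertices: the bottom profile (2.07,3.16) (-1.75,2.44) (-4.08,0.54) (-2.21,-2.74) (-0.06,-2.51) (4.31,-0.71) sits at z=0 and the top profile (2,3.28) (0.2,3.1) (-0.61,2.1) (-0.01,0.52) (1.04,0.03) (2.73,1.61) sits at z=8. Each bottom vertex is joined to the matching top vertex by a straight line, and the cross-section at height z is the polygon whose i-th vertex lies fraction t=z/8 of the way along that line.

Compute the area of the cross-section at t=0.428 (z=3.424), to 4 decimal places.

Cross-section at t=0.428: each vertex is (1-t)·p0[i] + t·p1[i].
  v1: (1-0.428)·(2.07,3.16) + 0.428·(2,3.28) = (2.0400,3.2114)
  v2: (1-0.428)·(-1.75,2.44) + 0.428·(0.2,3.1) = (-0.9154,2.7225)
  v3: (1-0.428)·(-4.08,0.54) + 0.428·(-0.61,2.1) = (-2.5948,1.2077)
  v4: (1-0.428)·(-2.21,-2.74) + 0.428·(-0.01,0.52) = (-1.2684,-1.3447)
  v5: (1-0.428)·(-0.06,-2.51) + 0.428·(1.04,0.03) = (0.4108,-1.4229)
  v6: (1-0.428)·(4.31,-0.71) + 0.428·(2.73,1.61) = (3.6338,0.2830)
Shoelace sum Σ(x_i·y_{i+1} − x_{i+1}·y_i):
  i=1: 2.0400·2.7225 − -0.9154·3.2114 = +8.4936 (running +8.4936)
  i=2: -0.9154·1.2077 − -2.5948·2.7225 = +5.9589 (running +14.4525)
  i=3: -2.5948·-1.3447 − -1.2684·1.2077 = +5.0212 (running +19.4737)
  i=4: -1.2684·-1.4229 − 0.4108·-1.3447 = +2.3572 (running +21.8309)
  i=5: 0.4108·0.2830 − 3.6338·-1.4229 = +5.2866 (running +27.1175)
  i=6: 3.6338·3.2114 − 2.0400·0.2830 = +11.0921 (running +38.2096)
Area = |Σ|/2 = |38.2096|/2 = 19.1048

Area at t=0.428: 19.1048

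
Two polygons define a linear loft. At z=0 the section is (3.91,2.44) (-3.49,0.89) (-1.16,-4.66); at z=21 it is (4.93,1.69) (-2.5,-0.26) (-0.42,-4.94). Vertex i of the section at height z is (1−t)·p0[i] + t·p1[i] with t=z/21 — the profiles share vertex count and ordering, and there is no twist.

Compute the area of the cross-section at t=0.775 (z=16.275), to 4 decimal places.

Cross-section at t=0.775: each vertex is (1-t)·p0[i] + t·p1[i].
  v1: (1-0.775)·(3.91,2.44) + 0.775·(4.93,1.69) = (4.7005,1.8587)
  v2: (1-0.775)·(-3.49,0.89) + 0.775·(-2.5,-0.26) = (-2.7228,-0.0013)
  v3: (1-0.775)·(-1.16,-4.66) + 0.775·(-0.42,-4.94) = (-0.5865,-4.8770)
Shoelace sum Σ(x_i·y_{i+1} − x_{i+1}·y_i):
  i=1: 4.7005·-0.0013 − -2.7228·1.8587 = +5.0550 (running +5.0550)
  i=2: -2.7228·-4.8770 − -0.5865·-0.0013 = +13.2781 (running +18.3332)
  i=3: -0.5865·1.8587 − 4.7005·-4.8770 = +21.8342 (running +40.1673)
Area = |Σ|/2 = |40.1673|/2 = 20.0837

Area at t=0.775: 20.0837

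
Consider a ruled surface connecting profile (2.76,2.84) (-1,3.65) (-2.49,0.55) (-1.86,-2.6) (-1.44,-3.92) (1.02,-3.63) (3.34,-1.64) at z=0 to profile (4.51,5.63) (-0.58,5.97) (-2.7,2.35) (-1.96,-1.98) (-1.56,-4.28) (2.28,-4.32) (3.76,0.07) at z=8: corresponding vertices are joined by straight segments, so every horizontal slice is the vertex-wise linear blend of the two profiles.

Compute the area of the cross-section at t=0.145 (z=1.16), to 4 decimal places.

Cross-section at t=0.145: each vertex is (1-t)·p0[i] + t·p1[i].
  v1: (1-0.145)·(2.76,2.84) + 0.145·(4.51,5.63) = (3.0137,3.2445)
  v2: (1-0.145)·(-1,3.65) + 0.145·(-0.58,5.97) = (-0.9391,3.9864)
  v3: (1-0.145)·(-2.49,0.55) + 0.145·(-2.7,2.35) = (-2.5205,0.8110)
  v4: (1-0.145)·(-1.86,-2.6) + 0.145·(-1.96,-1.98) = (-1.8745,-2.5101)
  v5: (1-0.145)·(-1.44,-3.92) + 0.145·(-1.56,-4.28) = (-1.4574,-3.9722)
  v6: (1-0.145)·(1.02,-3.63) + 0.145·(2.28,-4.32) = (1.2027,-3.7300)
  v7: (1-0.145)·(3.34,-1.64) + 0.145·(3.76,0.07) = (3.4009,-1.3920)
Shoelace sum Σ(x_i·y_{i+1} − x_{i+1}·y_i):
  i=1: 3.0137·3.9864 − -0.9391·3.2445 = +15.0610 (running +15.0610)
  i=2: -0.9391·0.8110 − -2.5205·3.9864 = +9.2859 (running +24.3469)
  i=3: -2.5205·-2.5101 − -1.8745·0.8110 = +7.8468 (running +32.1937)
  i=4: -1.8745·-3.9722 − -1.4574·-2.5101 = +3.7877 (running +35.9814)
  i=5: -1.4574·-3.7300 − 1.2027·-3.9722 = +10.2135 (running +46.1949)
  i=6: 1.2027·-1.3920 − 3.4009·-3.7300 = +11.0113 (running +57.2062)
  i=7: 3.4009·3.2445 − 3.0137·-1.3920 = +15.2297 (running +72.4359)
Area = |Σ|/2 = |72.4359|/2 = 36.2179

Area at t=0.145: 36.2179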